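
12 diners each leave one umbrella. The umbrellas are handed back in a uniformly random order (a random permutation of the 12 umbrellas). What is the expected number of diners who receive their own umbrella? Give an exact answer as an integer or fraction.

1

Let Xᵢ = 1 if person i gets their own umbrella. For each i, P(Xᵢ=1) = 1/12.
By linearity of expectation, E[X₁+…+X_12] = 12·(1/12) = 1.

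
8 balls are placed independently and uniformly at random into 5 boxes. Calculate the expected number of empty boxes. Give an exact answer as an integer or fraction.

Let Xⱼ=1 if box j is empty. P(Xⱼ=1) = ((5-1)/5)^8 = 65536/390625.
By linearity, E[#empty] = 5·65536/390625 = 65536/78125.

65536/78125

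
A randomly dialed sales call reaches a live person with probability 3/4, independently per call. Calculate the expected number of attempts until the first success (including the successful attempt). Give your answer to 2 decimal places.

For a geometric distribution, E[trials] = 1/p = 1/(3/4) = 4/3.
≈ 1.33

1.33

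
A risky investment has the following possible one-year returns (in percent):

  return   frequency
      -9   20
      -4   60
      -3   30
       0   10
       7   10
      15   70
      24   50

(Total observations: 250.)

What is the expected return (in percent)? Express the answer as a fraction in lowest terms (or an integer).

181/25

Total = 250, so P(return=-9) = 20/250, etc.
E[X] = (2/25)·(-9) + (6/25)·(-4) + (3/25)·(-3) + (1/25)·0 + (1/25)·7 + (7/25)·15 + (1/5)·24
     = 181/25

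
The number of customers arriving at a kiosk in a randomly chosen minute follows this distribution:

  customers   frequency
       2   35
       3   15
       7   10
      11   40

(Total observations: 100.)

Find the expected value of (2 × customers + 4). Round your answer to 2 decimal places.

16.50

Total = 100, so P(customers=2) = 35/100, etc.
E[2x+4] = (7/20)·8 + (3/20)·10 + (1/10)·18 + (2/5)·26
     = 33/2 ≈ 16.50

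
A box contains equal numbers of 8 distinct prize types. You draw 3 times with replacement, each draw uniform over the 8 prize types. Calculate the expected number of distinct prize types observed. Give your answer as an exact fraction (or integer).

169/64

Let Xⱼ=1 if type j appears at least once. P(Xⱼ=1) = 1 − ((8−1)/8)^3 = 169/512.
E[#distinct] = 8·169/512 = 169/64.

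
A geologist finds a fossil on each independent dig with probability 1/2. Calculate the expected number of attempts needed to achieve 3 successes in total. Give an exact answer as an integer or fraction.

By linearity (sum of 3 independent geometric waits), E[trials] = 3/p = 3/(1/2) = 6.

6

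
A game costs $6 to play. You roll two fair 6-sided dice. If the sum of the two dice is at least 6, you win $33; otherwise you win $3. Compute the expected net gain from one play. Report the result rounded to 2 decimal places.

E[payout] = (5/18)·3 + (13/18)·33 = 74/3
Expected profit = 74/3 − 6 = 56/3 ≈ $18.67

$18.67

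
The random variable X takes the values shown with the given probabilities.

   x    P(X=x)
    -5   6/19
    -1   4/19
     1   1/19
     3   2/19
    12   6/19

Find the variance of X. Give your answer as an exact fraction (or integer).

17678/361

E[X] = (6/19)·(-5) + (4/19)·(-1) + (1/19)·1 + (2/19)·3 + (6/19)·12 = 45/19
E[X²] = (6/19)·25 + (4/19)·1 + (1/19)·1 + (2/19)·9 + (6/19)·144 = 1037/19
Var(X) = 1037/19 − (45/19)² = 17678/361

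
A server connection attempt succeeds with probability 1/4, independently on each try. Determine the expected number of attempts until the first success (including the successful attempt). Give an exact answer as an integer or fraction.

4

For a geometric distribution, E[trials] = 1/p = 1/(1/4) = 4.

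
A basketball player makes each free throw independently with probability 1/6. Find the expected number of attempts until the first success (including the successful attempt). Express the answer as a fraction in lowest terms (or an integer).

For a geometric distribution, E[trials] = 1/p = 1/(1/6) = 6.

6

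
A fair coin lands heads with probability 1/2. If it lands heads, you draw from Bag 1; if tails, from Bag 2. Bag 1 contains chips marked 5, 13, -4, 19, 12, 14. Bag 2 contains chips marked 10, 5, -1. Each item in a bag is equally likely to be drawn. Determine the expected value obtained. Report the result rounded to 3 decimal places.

E[X | Bag 1] = (5 + 13 − 4 + 19 + 12 + 14)/6 = 59/6
E[X | Bag 2] = (10 + 5 − 1)/3 = 14/3
E[X] = (1/2)·59/6 + (1/2)·14/3 = 29/4 ≈ 7.250

7.250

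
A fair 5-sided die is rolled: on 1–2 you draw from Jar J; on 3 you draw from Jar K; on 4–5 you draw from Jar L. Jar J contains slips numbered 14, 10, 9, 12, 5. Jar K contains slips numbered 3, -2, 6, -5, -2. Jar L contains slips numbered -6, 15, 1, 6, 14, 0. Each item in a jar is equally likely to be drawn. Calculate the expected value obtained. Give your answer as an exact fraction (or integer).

6

E[X | Jar J] = (14 + 10 + 9 + 12 + 5)/5 = 10
E[X | Jar K] = (3 − 2 + 6 − 5 − 2)/5 = 0
E[X | Jar L] = (-6 + 15 + 1 + 6 + 14 + 0)/6 = 5
E[X] = (2/5)·10 + (1/5)·0 + (2/5)·5 = 6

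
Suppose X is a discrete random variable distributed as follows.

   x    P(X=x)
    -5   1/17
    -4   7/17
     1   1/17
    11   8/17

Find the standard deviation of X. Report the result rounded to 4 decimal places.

7.3626

E[X] = 56/17, E[X²] = 1106/17
Var(X) = E[X²] − (E[X])² = 1106/17 − 3136/289 = 15666/289
SD(X) = √(15666/289) ≈ 7.3626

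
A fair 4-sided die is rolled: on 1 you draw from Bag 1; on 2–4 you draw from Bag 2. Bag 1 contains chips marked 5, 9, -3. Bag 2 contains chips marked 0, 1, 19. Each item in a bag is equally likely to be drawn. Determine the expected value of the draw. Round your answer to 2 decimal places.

E[X | Bag 1] = (5 + 9 − 3)/3 = 11/3
E[X | Bag 2] = (0 + 1 + 19)/3 = 20/3
E[X] = (1/4)·11/3 + (3/4)·20/3 = 71/12 ≈ 5.92

5.92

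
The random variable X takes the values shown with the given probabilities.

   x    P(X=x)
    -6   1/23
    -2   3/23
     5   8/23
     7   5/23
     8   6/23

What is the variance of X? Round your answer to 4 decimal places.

14.8393

E[X] = (1/23)·(-6) + (3/23)·(-2) + (8/23)·5 + (5/23)·7 + (6/23)·8 = 111/23
E[X²] = (1/23)·36 + (3/23)·4 + (8/23)·25 + (5/23)·49 + (6/23)·64 = 877/23
Var(X) = 877/23 − (111/23)² = 7850/529 ≈ 14.8393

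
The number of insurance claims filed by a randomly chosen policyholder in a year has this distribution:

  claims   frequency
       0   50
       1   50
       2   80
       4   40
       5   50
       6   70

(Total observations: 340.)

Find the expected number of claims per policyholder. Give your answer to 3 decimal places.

Total = 340, so P(claims=0) = 50/340, etc.
E[X] = (5/34)·0 + (5/34)·1 + (4/17)·2 + (2/17)·4 + (5/34)·5 + (7/34)·6
     = 52/17 ≈ 3.059

3.059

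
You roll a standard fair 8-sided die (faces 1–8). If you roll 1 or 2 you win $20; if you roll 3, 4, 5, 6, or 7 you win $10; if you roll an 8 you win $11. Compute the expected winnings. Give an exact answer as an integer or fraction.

101/8 dollars

E[payout] = (5/8)·10 + (1/8)·11 + (1/4)·20 = 101/8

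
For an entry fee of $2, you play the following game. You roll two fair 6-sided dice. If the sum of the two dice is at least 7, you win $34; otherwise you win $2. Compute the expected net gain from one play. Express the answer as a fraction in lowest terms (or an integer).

E[payout] = (5/12)·2 + (7/12)·34 = 62/3
Expected profit = 62/3 − 2 = 56/3

56/3 dollars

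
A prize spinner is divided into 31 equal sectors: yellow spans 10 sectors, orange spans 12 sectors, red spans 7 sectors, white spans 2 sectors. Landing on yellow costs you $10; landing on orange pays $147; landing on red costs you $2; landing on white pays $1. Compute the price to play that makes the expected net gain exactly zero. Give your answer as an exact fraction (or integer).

E[payout] = (10/31)·(-10) + (12/31)·147 + (7/31)·(-2) + (2/31)·1 = 1652/31
Fair fee = E[payout] = 1652/31

1652/31 dollars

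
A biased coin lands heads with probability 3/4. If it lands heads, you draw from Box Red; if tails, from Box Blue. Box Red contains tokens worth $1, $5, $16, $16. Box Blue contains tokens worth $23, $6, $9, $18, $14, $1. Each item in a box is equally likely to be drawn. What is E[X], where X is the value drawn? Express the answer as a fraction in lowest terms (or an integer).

121/12 dollars

E[X | Box Red] = (1 + 5 + 16 + 16)/4 = 19/2
E[X | Box Blue] = (23 + 6 + 9 + 18 + 14 + 1)/6 = 71/6
E[X] = (3/4)·19/2 + (1/4)·71/6 = 121/12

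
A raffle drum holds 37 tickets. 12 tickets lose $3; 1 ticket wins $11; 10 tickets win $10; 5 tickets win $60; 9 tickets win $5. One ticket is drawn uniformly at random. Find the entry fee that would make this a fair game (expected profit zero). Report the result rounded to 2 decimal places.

E[payout] = (12/37)·(-3) + (1/37)·11 + (10/37)·10 + (5/37)·60 + (9/37)·5 = 420/37
Fair fee = E[payout] = 420/37 ≈ $11.35

$11.35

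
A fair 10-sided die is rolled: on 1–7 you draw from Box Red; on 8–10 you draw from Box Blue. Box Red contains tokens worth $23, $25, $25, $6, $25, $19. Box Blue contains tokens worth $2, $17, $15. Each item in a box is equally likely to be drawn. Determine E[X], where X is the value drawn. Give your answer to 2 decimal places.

E[X | Box Red] = (23 + 25 + 25 + 6 + 25 + 19)/6 = 41/2
E[X | Box Blue] = (2 + 17 + 15)/3 = 34/3
E[X] = (7/10)·41/2 + (3/10)·34/3 = 71/4 ≈ 17.75

$17.75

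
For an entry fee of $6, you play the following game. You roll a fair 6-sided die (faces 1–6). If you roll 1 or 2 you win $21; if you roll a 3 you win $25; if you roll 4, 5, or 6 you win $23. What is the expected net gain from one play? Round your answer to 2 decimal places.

$16.67

E[payout] = (1/3)·21 + (1/2)·23 + (1/6)·25 = 68/3
Expected profit = 68/3 − 6 = 50/3 ≈ $16.67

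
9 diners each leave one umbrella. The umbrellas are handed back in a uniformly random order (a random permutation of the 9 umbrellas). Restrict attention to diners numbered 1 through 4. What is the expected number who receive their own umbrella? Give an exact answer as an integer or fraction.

Let Xᵢ = 1 if person i gets their own umbrella. For each i, P(Xᵢ=1) = 1/9.
By linearity of expectation, E[X₁+…+X_4] = 4·(1/9) = 4/9.

4/9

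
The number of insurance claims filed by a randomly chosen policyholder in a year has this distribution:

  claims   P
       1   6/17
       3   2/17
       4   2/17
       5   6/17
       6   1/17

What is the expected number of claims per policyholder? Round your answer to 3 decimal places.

3.294

E[X] = (6/17)·1 + (2/17)·3 + (2/17)·4 + (6/17)·5 + (1/17)·6
     = 56/17 ≈ 3.294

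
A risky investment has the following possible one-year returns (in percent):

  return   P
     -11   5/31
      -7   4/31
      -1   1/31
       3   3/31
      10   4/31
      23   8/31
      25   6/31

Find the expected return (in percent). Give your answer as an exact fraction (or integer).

E[X] = (5/31)·(-11) + (4/31)·(-7) + (1/31)·(-1) + (3/31)·3 + (4/31)·10 + (8/31)·23 + (6/31)·25
     = 299/31

299/31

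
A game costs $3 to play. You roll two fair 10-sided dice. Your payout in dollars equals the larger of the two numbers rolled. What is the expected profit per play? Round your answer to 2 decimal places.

Distribution of the larger of the two numbers rolled: 1 w.p. 1/100, 2 w.p. 3/100, 3 w.p. 1/20, 4 w.p. 7/100, 5 w.p. 9/100, 6 w.p. 11/100, …
E[payout] = (1/100)·1 + (3/100)·2 + (1/20)·3 + (7/100)·4 + (9/100)·5 + (11/100)·6 + (13/100)·7 + (3/20)·8 + (17/100)·9 + (19/100)·10 = 143/20
Expected profit = 143/20 − 3 = 83/20 ≈ $4.15

$4.15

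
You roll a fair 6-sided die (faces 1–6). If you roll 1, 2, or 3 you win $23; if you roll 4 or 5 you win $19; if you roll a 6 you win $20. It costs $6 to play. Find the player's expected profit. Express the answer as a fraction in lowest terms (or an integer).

91/6 dollars

E[payout] = (1/3)·19 + (1/6)·20 + (1/2)·23 = 127/6
Expected profit = 127/6 − 6 = 91/6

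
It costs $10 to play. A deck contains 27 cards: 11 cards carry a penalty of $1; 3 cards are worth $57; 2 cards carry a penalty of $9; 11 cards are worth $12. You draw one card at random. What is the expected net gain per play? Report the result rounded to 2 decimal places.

E[payout] = (11/27)·(-1) + (3/27)·57 + (2/27)·(-9) + (11/27)·12 = 274/27
Expected profit = 274/27 − 10 = 4/27 ≈ $0.15

$0.15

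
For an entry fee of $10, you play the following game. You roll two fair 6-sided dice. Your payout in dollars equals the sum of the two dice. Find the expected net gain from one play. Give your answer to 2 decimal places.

Distribution of the sum of the two dice: 2 w.p. 1/36, 3 w.p. 1/18, 4 w.p. 1/12, 5 w.p. 1/9, 6 w.p. 5/36, 7 w.p. 1/6, …
E[payout] = (1/36)·2 + (1/18)·3 + (1/12)·4 + (1/9)·5 + (5/36)·6 + (1/6)·7 + (5/36)·8 + (1/9)·9 + (1/12)·10 + (1/18)·11 + (1/36)·12 = 7
Expected profit = 7 − 10 = -3 ≈ -$3.00

-$3.00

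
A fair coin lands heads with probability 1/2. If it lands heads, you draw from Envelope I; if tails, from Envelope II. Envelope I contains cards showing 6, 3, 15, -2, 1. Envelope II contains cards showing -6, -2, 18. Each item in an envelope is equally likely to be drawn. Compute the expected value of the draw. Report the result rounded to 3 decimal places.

E[X | Envelope I] = (6 + 3 + 15 − 2 + 1)/5 = 23/5
E[X | Envelope II] = (-6 − 2 + 18)/3 = 10/3
E[X] = (1/2)·23/5 + (1/2)·10/3 = 119/30 ≈ 3.967

3.967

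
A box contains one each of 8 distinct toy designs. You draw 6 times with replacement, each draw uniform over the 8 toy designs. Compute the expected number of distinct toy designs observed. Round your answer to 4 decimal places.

Let Xⱼ=1 if type j appears at least once. P(Xⱼ=1) = 1 − ((8−1)/8)^6 = 144495/262144.
E[#distinct] = 8·144495/262144 = 144495/32768.
≈ 4.4096

4.4096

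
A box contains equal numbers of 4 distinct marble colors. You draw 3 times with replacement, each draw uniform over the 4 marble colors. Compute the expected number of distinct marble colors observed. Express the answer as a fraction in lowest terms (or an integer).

Let Xⱼ=1 if type j appears at least once. P(Xⱼ=1) = 1 − ((4−1)/4)^3 = 37/64.
E[#distinct] = 4·37/64 = 37/16.

37/16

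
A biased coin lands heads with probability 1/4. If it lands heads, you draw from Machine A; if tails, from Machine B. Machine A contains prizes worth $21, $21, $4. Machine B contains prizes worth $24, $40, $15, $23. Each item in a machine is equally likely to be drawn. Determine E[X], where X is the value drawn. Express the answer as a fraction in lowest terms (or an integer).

E[X | Machine A] = (21 + 21 + 4)/3 = 46/3
E[X | Machine B] = (24 + 40 + 15 + 23)/4 = 51/2
E[X] = (1/4)·46/3 + (3/4)·51/2 = 551/24

551/24 dollars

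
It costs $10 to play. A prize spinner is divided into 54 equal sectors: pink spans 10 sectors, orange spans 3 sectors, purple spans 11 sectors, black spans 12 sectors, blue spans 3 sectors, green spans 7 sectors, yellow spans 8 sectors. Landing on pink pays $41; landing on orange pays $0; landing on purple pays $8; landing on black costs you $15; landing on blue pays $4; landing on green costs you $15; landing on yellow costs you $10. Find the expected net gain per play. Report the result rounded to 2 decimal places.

E[payout] = (10/54)·41 + (3/54)·0 + (11/54)·8 + (12/54)·(-15) + (3/54)·4 + (7/54)·(-15) + (8/54)·(-10) = 145/54
Expected profit = 145/54 − 10 = -395/54 ≈ -$7.31

-$7.31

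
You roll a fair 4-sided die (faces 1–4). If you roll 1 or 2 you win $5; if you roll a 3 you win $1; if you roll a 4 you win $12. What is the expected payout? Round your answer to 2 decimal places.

$5.75

E[payout] = (1/4)·1 + (1/2)·5 + (1/4)·12 = 23/4
≈ $5.75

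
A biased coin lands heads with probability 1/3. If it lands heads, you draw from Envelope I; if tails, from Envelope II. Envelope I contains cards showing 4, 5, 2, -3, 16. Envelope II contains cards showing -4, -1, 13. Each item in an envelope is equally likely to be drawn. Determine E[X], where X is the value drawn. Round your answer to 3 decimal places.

E[X | Envelope I] = (4 + 5 + 2 − 3 + 16)/5 = 24/5
E[X | Envelope II] = (-4 − 1 + 13)/3 = 8/3
E[X] = (1/3)·24/5 + (2/3)·8/3 = 152/45 ≈ 3.378

3.378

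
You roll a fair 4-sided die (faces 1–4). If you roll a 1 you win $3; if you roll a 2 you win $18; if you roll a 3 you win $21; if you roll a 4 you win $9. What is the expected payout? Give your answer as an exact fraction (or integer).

51/4 dollars

E[payout] = (1/4)·3 + (1/4)·9 + (1/4)·18 + (1/4)·21 = 51/4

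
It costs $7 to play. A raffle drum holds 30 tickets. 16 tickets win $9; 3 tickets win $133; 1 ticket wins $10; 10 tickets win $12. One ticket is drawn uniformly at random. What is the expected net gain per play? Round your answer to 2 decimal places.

$15.43

E[payout] = (16/30)·9 + (3/30)·133 + (1/30)·10 + (10/30)·12 = 673/30
Expected profit = 673/30 − 7 = 463/30 ≈ $15.43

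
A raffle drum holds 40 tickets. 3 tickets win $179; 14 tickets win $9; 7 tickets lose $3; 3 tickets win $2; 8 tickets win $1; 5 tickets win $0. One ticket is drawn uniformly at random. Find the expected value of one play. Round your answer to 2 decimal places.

E[payout] = (3/40)·179 + (14/40)·9 + (7/40)·(-3) + (3/40)·2 + (8/40)·1 + (5/40)·0 = 82/5
≈ $16.40

$16.40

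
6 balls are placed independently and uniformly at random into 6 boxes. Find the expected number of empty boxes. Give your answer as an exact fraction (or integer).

15625/7776

Let Xⱼ=1 if box j is empty. P(Xⱼ=1) = ((6-1)/6)^6 = 15625/46656.
By linearity, E[#empty] = 6·15625/46656 = 15625/7776.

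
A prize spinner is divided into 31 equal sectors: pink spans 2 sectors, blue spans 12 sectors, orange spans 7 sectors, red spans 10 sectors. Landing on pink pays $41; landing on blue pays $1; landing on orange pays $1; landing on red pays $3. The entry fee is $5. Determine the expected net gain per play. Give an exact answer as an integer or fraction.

E[payout] = (2/31)·41 + (12/31)·1 + (7/31)·1 + (10/31)·3 = 131/31
Expected profit = 131/31 − 5 = -24/31

-24/31 dollars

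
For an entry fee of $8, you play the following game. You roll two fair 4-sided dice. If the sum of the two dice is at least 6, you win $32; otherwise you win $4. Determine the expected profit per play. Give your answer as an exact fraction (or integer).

E[payout] = (5/8)·4 + (3/8)·32 = 29/2
Expected profit = 29/2 − 8 = 13/2

13/2 dollars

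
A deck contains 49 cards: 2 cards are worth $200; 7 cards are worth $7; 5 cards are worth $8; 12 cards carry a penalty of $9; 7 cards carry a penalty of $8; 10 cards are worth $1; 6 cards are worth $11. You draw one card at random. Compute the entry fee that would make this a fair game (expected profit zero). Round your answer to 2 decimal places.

$8.18

E[payout] = (2/49)·200 + (7/49)·7 + (5/49)·8 + (12/49)·(-9) + (7/49)·(-8) + (10/49)·1 + (6/49)·11 = 401/49
Fair fee = E[payout] = 401/49 ≈ $8.18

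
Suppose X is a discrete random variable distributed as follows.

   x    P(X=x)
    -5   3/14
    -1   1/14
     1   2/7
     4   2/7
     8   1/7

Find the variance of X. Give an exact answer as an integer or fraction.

E[X] = (3/14)·(-5) + (1/14)·(-1) + (2/7)·1 + (2/7)·4 + (1/7)·8 = 10/7
E[X²] = (3/14)·25 + (1/14)·1 + (2/7)·1 + (2/7)·16 + (1/7)·64 = 136/7
Var(X) = 136/7 − (10/7)² = 852/49

852/49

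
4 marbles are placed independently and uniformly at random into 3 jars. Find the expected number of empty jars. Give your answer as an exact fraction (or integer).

Let Xⱼ=1 if jar j is empty. P(Xⱼ=1) = ((3-1)/3)^4 = 16/81.
By linearity, E[#empty] = 3·16/81 = 16/27.

16/27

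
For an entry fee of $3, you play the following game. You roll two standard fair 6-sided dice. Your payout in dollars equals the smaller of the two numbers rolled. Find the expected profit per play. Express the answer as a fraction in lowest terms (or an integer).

Distribution of the smaller of the two numbers rolled: 1 w.p. 11/36, 2 w.p. 1/4, 3 w.p. 7/36, 4 w.p. 5/36, 5 w.p. 1/12, 6 w.p. 1/36
E[payout] = (11/36)·1 + (1/4)·2 + (7/36)·3 + (5/36)·4 + (1/12)·5 + (1/36)·6 = 91/36
Expected profit = 91/36 − 3 = -17/36

-17/36 dollars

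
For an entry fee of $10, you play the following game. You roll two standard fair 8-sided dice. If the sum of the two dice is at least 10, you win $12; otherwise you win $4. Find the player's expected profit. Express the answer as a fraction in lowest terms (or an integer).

E[payout] = (9/16)·4 + (7/16)·12 = 15/2
Expected profit = 15/2 − 10 = -5/2

-5/2 dollars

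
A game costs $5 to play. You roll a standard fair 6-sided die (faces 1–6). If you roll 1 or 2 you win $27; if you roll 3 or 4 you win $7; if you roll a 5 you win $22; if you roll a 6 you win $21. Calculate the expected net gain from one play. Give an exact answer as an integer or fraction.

27/2 dollars

E[payout] = (1/3)·7 + (1/6)·21 + (1/6)·22 + (1/3)·27 = 37/2
Expected profit = 37/2 − 5 = 27/2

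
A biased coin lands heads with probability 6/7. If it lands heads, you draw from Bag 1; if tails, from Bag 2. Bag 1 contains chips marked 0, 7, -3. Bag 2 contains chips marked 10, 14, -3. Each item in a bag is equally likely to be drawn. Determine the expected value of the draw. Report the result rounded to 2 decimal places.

2.14

E[X | Bag 1] = (0 + 7 − 3)/3 = 4/3
E[X | Bag 2] = (10 + 14 − 3)/3 = 7
E[X] = (6/7)·4/3 + (1/7)·7 = 15/7 ≈ 2.14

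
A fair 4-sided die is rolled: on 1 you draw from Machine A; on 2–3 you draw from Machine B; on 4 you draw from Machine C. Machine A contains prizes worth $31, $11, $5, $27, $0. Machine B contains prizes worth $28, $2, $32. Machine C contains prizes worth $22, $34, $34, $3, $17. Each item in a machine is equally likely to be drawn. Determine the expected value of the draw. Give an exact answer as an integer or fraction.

E[X | Machine A] = (31 + 11 + 5 + 27 + 0)/5 = 74/5
E[X | Machine B] = (28 + 2 + 32)/3 = 62/3
E[X | Machine C] = (22 + 34 + 34 + 3 + 17)/5 = 22
E[X] = (1/4)·74/5 + (1/2)·62/3 + (1/4)·22 = 293/15

293/15 dollars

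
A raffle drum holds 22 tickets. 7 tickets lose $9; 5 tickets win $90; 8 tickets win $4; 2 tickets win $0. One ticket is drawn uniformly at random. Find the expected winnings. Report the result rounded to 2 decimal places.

E[payout] = (7/22)·(-9) + (5/22)·90 + (8/22)·4 + (2/22)·0 = 419/22
≈ $19.05

$19.05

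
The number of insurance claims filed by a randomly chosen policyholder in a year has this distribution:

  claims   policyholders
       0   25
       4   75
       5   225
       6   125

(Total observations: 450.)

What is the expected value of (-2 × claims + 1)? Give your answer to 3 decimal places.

-8.667

Total = 450, so P(claims=0) = 25/450, etc.
E[-2x+1] = (1/18)·1 + (1/6)·(-7) + (1/2)·(-9) + (5/18)·(-11)
     = -26/3 ≈ -8.667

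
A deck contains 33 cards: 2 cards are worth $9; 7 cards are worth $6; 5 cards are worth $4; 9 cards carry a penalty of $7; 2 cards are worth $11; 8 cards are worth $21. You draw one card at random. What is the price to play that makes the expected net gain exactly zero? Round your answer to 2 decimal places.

$6.27

E[payout] = (2/33)·9 + (7/33)·6 + (5/33)·4 + (9/33)·(-7) + (2/33)·11 + (8/33)·21 = 69/11
Fair fee = E[payout] = 69/11 ≈ $6.27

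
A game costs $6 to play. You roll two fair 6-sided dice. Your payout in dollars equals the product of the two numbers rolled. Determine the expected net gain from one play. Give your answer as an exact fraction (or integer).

25/4 dollars

Distribution of the product of the two numbers rolled: 1 w.p. 1/36, 2 w.p. 1/18, 3 w.p. 1/18, 4 w.p. 1/12, 5 w.p. 1/18, 6 w.p. 1/9, …
E[payout] = (1/36)·1 + (1/18)·2 + (1/18)·3 + (1/12)·4 + (1/18)·5 + (1/9)·6 + (1/18)·8 + (1/36)·9 + (1/18)·10 + (1/9)·12 + (1/18)·15 + (1/36)·16 + (1/18)·18 + (1/18)·20 + (1/18)·24 + (1/36)·25 + (1/18)·30 + (1/36)·36 = 49/4
Expected profit = 49/4 − 6 = 25/4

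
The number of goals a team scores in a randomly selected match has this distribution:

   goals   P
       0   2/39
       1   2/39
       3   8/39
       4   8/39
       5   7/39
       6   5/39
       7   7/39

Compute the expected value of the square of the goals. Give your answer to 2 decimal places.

23.08

E[X²] = (2/39)·0 + (2/39)·1 + (8/39)·9 + (8/39)·16 + (7/39)·25 + (5/39)·36 + (7/39)·49
     = 300/13 ≈ 23.08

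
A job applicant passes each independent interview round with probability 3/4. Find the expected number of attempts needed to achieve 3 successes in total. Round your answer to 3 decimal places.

4.000

By linearity (sum of 3 independent geometric waits), E[trials] = 3/p = 3/(3/4) = 4.
≈ 4.000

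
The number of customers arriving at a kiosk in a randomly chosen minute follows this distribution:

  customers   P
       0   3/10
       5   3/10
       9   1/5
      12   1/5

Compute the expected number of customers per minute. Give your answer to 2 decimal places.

5.70

E[X] = (3/10)·0 + (3/10)·5 + (1/5)·9 + (1/5)·12
     = 57/10 ≈ 5.70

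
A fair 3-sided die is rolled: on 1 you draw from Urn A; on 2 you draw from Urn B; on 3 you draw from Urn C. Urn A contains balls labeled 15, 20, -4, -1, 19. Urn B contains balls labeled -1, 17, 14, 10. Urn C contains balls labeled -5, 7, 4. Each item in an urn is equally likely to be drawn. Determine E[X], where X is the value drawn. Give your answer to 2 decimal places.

7.27

E[X | Urn A] = (15 + 20 − 4 − 1 + 19)/5 = 49/5
E[X | Urn B] = (-1 + 17 + 14 + 10)/4 = 10
E[X | Urn C] = (-5 + 7 + 4)/3 = 2
E[X] = (1/3)·49/5 + (1/3)·10 + (1/3)·2 = 109/15 ≈ 7.27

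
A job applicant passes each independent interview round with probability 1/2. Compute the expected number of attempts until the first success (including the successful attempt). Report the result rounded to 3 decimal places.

For a geometric distribution, E[trials] = 1/p = 1/(1/2) = 2.
≈ 2.000

2.000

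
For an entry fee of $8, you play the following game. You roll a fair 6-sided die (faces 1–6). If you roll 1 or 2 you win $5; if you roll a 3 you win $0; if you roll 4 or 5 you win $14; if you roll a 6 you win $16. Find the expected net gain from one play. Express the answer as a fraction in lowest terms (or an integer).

$1

E[payout] = (1/6)·0 + (1/3)·5 + (1/3)·14 + (1/6)·16 = 9
Expected profit = 9 − 8 = 1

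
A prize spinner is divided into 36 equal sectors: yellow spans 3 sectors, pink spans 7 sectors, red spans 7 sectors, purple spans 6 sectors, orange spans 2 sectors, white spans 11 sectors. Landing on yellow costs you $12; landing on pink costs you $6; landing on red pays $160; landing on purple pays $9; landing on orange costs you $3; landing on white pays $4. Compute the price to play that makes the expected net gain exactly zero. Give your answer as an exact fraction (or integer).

E[payout] = (3/36)·(-12) + (7/36)·(-6) + (7/36)·160 + (6/36)·9 + (2/36)·(-3) + (11/36)·4 = 63/2
Fair fee = E[payout] = 63/2

63/2 dollars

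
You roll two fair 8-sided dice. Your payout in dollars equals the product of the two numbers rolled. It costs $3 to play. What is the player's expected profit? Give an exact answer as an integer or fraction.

69/4 dollars

Distribution of the product of the two numbers rolled: 1 w.p. 1/64, 2 w.p. 1/32, 3 w.p. 1/32, 4 w.p. 3/64, 5 w.p. 1/32, 6 w.p. 1/16, …
E[payout] = (1/64)·1 + (1/32)·2 + (1/32)·3 + (3/64)·4 + (1/32)·5 + (1/16)·6 + (1/32)·7 + (1/16)·8 + (1/64)·9 + (1/32)·10 + (1/16)·12 + (1/32)·14 + (1/32)·15 + (3/64)·16 + (1/32)·18 + (1/32)·20 + (1/32)·21 + (1/16)·24 + (1/64)·25 + (1/32)·28 + (1/32)·30 + (1/32)·32 + (1/32)·35 + (1/64)·36 + (1/32)·40 + (1/32)·42 + (1/32)·48 + (1/64)·49 + (1/32)·56 + (1/64)·64 = 81/4
Expected profit = 81/4 − 3 = 69/4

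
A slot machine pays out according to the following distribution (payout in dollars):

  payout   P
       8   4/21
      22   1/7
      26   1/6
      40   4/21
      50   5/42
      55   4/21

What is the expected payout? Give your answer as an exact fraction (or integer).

E[X] = (4/21)·8 + (1/7)·22 + (1/6)·26 + (4/21)·40 + (5/42)·50 + (4/21)·55
     = 694/21

694/21 dollars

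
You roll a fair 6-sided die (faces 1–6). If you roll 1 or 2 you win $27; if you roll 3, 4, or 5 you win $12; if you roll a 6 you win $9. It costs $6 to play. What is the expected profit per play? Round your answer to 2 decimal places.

$10.50

E[payout] = (1/6)·9 + (1/2)·12 + (1/3)·27 = 33/2
Expected profit = 33/2 − 6 = 21/2 ≈ $10.50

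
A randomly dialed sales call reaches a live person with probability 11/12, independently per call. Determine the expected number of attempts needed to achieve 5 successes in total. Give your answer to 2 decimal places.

5.45

By linearity (sum of 5 independent geometric waits), E[trials] = 5/p = 5/(11/12) = 60/11.
≈ 5.45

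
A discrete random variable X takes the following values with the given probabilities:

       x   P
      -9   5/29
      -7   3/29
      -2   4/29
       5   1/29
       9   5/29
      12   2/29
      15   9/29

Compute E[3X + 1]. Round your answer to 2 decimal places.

14.97

E[3x+1] = (5/29)·(-26) + (3/29)·(-20) + (4/29)·(-5) + (1/29)·16 + (5/29)·28 + (2/29)·37 + (9/29)·46
     = 434/29 ≈ 14.97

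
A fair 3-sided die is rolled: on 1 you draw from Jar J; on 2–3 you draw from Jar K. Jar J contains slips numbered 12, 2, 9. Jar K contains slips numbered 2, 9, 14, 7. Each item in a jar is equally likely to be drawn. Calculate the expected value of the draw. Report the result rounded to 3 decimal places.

7.889

E[X | Jar J] = (12 + 2 + 9)/3 = 23/3
E[X | Jar K] = (2 + 9 + 14 + 7)/4 = 8
E[X] = (1/3)·23/3 + (2/3)·8 = 71/9 ≈ 7.889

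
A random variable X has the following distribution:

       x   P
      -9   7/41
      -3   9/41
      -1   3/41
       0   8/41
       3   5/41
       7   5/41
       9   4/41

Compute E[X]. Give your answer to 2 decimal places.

E[X] = (7/41)·(-9) + (9/41)·(-3) + (3/41)·(-1) + (8/41)·0 + (5/41)·3 + (5/41)·7 + (4/41)·9
     = -7/41 ≈ -0.17

-0.17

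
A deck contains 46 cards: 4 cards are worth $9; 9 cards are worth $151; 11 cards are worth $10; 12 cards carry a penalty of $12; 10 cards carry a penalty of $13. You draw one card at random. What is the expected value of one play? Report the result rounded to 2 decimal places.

$26.76

E[payout] = (4/46)·9 + (9/46)·151 + (11/46)·10 + (12/46)·(-12) + (10/46)·(-13) = 1231/46
≈ $26.76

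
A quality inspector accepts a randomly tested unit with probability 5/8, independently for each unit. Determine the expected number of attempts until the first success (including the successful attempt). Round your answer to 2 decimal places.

1.60

For a geometric distribution, E[trials] = 1/p = 1/(5/8) = 8/5.
≈ 1.60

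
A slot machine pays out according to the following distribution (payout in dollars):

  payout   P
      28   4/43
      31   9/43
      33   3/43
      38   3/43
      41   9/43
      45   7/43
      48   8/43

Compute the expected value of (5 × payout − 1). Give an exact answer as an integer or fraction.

8317/43

E[5x-1] = (4/43)·139 + (9/43)·154 + (3/43)·164 + (3/43)·189 + (9/43)·204 + (7/43)·224 + (8/43)·239
     = 8317/43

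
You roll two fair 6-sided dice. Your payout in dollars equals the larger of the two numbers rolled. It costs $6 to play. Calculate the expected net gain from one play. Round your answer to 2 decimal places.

-$1.53

Distribution of the larger of the two numbers rolled: 1 w.p. 1/36, 2 w.p. 1/12, 3 w.p. 5/36, 4 w.p. 7/36, 5 w.p. 1/4, 6 w.p. 11/36
E[payout] = (1/36)·1 + (1/12)·2 + (5/36)·3 + (7/36)·4 + (1/4)·5 + (11/36)·6 = 161/36
Expected profit = 161/36 − 6 = -55/36 ≈ -$1.53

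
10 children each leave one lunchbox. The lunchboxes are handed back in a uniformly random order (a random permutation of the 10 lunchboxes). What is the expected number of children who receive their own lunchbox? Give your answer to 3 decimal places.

Let Xᵢ = 1 if person i gets their own lunchbox. For each i, P(Xᵢ=1) = 1/10.
By linearity of expectation, E[X₁+…+X_10] = 10·(1/10) = 1.
≈ 1.000

1.000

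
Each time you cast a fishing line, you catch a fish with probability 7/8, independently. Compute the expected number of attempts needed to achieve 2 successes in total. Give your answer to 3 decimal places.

2.286

By linearity (sum of 2 independent geometric waits), E[trials] = 2/p = 2/(7/8) = 16/7.
≈ 2.286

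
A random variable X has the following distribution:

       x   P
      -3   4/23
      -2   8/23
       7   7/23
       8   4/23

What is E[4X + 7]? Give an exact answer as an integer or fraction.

373/23

E[4x+7] = (4/23)·(-5) + (8/23)·(-1) + (7/23)·35 + (4/23)·39
     = 373/23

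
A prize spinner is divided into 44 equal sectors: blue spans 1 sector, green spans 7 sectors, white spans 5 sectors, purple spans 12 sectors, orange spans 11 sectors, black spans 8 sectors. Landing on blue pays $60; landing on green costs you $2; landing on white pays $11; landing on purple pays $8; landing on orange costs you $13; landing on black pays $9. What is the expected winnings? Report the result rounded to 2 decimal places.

E[payout] = (1/44)·60 + (7/44)·(-2) + (5/44)·11 + (12/44)·8 + (11/44)·(-13) + (8/44)·9 = 63/22
≈ $2.86

$2.86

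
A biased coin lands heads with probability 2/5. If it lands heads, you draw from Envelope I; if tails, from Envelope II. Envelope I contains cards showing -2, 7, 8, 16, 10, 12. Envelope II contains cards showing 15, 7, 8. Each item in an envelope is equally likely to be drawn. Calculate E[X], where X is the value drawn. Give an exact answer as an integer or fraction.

47/5

E[X | Envelope I] = (-2 + 7 + 8 + 16 + 10 + 12)/6 = 17/2
E[X | Envelope II] = (15 + 7 + 8)/3 = 10
E[X] = (2/5)·17/2 + (3/5)·10 = 47/5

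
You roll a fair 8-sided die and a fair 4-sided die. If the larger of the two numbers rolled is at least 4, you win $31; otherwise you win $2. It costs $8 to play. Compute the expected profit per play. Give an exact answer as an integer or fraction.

475/32 dollars

E[payout] = (9/32)·2 + (23/32)·31 = 731/32
Expected profit = 731/32 − 8 = 475/32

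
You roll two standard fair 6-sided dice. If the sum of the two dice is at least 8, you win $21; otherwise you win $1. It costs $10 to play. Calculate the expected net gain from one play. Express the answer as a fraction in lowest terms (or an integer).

-2/3 dollars

E[payout] = (7/12)·1 + (5/12)·21 = 28/3
Expected profit = 28/3 − 10 = -2/3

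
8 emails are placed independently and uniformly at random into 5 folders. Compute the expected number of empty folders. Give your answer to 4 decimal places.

Let Xⱼ=1 if folder j is empty. P(Xⱼ=1) = ((5-1)/5)^8 = 65536/390625.
By linearity, E[#empty] = 5·65536/390625 = 65536/78125.
≈ 0.8389

0.8389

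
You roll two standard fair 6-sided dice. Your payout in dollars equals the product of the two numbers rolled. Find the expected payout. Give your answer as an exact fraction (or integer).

49/4 dollars

Distribution of the product of the two numbers rolled: 1 w.p. 1/36, 2 w.p. 1/18, 3 w.p. 1/18, 4 w.p. 1/12, 5 w.p. 1/18, 6 w.p. 1/9, …
E[payout] = (1/36)·1 + (1/18)·2 + (1/18)·3 + (1/12)·4 + (1/18)·5 + (1/9)·6 + (1/18)·8 + (1/36)·9 + (1/18)·10 + (1/9)·12 + (1/18)·15 + (1/36)·16 + (1/18)·18 + (1/18)·20 + (1/18)·24 + (1/36)·25 + (1/18)·30 + (1/36)·36 = 49/4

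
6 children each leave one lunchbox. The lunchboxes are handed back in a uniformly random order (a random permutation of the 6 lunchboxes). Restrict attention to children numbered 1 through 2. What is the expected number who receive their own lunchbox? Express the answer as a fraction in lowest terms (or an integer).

1/3

Let Xᵢ = 1 if person i gets their own lunchbox. For each i, P(Xᵢ=1) = 1/6.
By linearity of expectation, E[X₁+…+X_2] = 2·(1/6) = 1/3.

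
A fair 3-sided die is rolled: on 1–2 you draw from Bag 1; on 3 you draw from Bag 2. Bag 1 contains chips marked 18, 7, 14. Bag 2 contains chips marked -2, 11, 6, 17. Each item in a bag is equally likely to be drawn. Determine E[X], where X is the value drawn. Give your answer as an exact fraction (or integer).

34/3

E[X | Bag 1] = (18 + 7 + 14)/3 = 13
E[X | Bag 2] = (-2 + 11 + 6 + 17)/4 = 8
E[X] = (2/3)·13 + (1/3)·8 = 34/3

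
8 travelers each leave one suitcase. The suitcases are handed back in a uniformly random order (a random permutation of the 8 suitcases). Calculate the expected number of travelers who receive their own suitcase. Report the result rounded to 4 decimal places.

Let Xᵢ = 1 if person i gets their own suitcase. For each i, P(Xᵢ=1) = 1/8.
By linearity of expectation, E[X₁+…+X_8] = 8·(1/8) = 1.
≈ 1.0000

1.0000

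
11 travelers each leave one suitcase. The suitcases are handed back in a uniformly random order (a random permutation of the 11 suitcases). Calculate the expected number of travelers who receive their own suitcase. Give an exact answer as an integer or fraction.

Let Xᵢ = 1 if person i gets their own suitcase. For each i, P(Xᵢ=1) = 1/11.
By linearity of expectation, E[X₁+…+X_11] = 11·(1/11) = 1.

1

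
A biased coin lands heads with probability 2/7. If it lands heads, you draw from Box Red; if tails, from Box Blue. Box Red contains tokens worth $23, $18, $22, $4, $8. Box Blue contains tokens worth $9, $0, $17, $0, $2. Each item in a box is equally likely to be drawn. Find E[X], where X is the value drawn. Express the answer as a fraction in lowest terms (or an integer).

58/7 dollars

E[X | Box Red] = (23 + 18 + 22 + 4 + 8)/5 = 15
E[X | Box Blue] = (9 + 0 + 17 + 0 + 2)/5 = 28/5
E[X] = (2/7)·15 + (5/7)·28/5 = 58/7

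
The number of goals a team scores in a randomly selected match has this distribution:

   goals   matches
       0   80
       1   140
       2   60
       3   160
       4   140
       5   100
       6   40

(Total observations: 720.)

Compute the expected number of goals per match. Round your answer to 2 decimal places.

2.83

Total = 720, so P(goals=0) = 80/720, etc.
E[X] = (1/9)·0 + (7/36)·1 + (1/12)·2 + (2/9)·3 + (7/36)·4 + (5/36)·5 + (1/18)·6
     = 17/6 ≈ 2.83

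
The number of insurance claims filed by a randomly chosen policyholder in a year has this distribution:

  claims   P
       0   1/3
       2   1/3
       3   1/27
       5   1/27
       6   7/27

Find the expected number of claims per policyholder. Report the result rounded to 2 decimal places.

2.52

E[X] = (1/3)·0 + (1/3)·2 + (1/27)·3 + (1/27)·5 + (7/27)·6
     = 68/27 ≈ 2.52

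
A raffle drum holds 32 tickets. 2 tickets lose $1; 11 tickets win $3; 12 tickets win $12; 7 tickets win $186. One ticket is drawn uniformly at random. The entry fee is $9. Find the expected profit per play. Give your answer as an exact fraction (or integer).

E[payout] = (2/32)·(-1) + (11/32)·3 + (12/32)·12 + (7/32)·186 = 1477/32
Expected profit = 1477/32 − 9 = 1189/32

1189/32 dollars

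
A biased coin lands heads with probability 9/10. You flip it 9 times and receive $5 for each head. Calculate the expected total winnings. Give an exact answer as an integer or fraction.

E[#heads] = 9·9/10 = 81/10 (linearity over flips).
E[winnings] = 5·81/10 = 81/2.

81/2 dollars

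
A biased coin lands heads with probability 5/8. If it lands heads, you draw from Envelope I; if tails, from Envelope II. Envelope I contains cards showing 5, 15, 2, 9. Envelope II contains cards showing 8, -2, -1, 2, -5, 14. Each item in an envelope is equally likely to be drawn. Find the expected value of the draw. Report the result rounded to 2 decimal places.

E[X | Envelope I] = (5 + 15 + 2 + 9)/4 = 31/4
E[X | Envelope II] = (8 − 2 − 1 + 2 − 5 + 14)/6 = 8/3
E[X] = (5/8)·31/4 + (3/8)·8/3 = 187/32 ≈ 5.84

5.84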